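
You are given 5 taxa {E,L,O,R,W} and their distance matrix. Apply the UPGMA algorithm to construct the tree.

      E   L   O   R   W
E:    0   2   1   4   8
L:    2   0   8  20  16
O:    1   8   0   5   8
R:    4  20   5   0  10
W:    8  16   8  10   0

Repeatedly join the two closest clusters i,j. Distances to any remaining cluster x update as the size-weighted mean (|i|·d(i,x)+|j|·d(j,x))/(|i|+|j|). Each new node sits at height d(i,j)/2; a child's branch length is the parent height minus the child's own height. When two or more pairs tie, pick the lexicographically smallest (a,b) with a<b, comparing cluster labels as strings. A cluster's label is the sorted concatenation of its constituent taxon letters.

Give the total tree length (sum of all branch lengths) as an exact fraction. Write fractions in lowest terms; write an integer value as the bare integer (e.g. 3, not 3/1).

223/12

step 1: merge (E,O) at d=1; branch lengths E→1/2, O→1/2; new cluster EO
  updated: d(EO,L)=5, d(EO,R)=9/2, d(EO,W)=8
step 2: merge (EO,R) at d=9/2; branch lengths EO→7/4, R→9/4; new cluster EOR
  updated: d(EOR,L)=10, d(EOR,W)=26/3
step 3: merge (EOR,W) at d=26/3; branch lengths EOR→25/12, W→13/3; new cluster EORW
  updated: d(EORW,L)=23/2
step 4: merge (EORW,L) at d=23/2; branch lengths EORW→17/12, L→23/4; new cluster ELORW
final tree: ((((E:1/2,O:1/2):7/4,R:9/4):25/12,W:13/3):17/12,L:23/4)
total length: 223/12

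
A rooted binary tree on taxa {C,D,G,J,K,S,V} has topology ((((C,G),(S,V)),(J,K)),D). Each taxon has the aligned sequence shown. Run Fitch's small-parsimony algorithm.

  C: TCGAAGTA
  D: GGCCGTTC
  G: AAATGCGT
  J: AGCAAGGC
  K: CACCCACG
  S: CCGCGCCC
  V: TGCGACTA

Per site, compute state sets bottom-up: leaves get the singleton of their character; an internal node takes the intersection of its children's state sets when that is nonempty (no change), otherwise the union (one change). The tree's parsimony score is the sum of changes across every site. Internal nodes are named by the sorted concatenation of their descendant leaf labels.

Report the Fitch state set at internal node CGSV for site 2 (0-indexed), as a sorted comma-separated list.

G

CG@0: {T} ∪ {A} = {A,T} (union, +1)
SV@0: {C} ∪ {T} = {C,T} (union, +1)
CGSV@0: {A,T} ∩ {C,T} = {T} (intersection, +0)
JK@0: {A} ∪ {C} = {A,C} (union, +1)
CGJKSV@0: {T} ∪ {A,C} = {A,C,T} (union, +1)
CDGJKSV@0: {A,C,T} ∪ {G} = {A,C,G,T} (union, +1)
CG@1: {C} ∪ {A} = {A,C} (union, +1)
SV@1: {C} ∪ {G} = {C,G} (union, +1)
CGSV@1: {A,C} ∩ {C,G} = {C} (intersection, +0)
JK@1: {G} ∪ {A} = {A,G} (union, +1)
CGJKSV@1: {C} ∪ {A,G} = {A,C,G} (union, +1)
CDGJKSV@1: {A,C,G} ∩ {G} = {G} (intersection, +0)
CG@2: {G} ∪ {A} = {A,G} (union, +1)
SV@2: {G} ∪ {C} = {C,G} (union, +1)
CGSV@2: {A,G} ∩ {C,G} = {G} (intersection, +0)
JK@2: {C} ∩ {C} = {C} (intersection, +0)
CGJKSV@2: {G} ∪ {C} = {C,G} (union, +1)
CDGJKSV@2: {C,G} ∩ {C} = {C} (intersection, +0)
CG@3: {A} ∪ {T} = {A,T} (union, +1)
SV@3: {C} ∪ {G} = {C,G} (union, +1)
CGSV@3: {A,T} ∪ {C,G} = {A,C,G,T} (union, +1)
JK@3: {A} ∪ {C} = {A,C} (union, +1)
CGJKSV@3: {A,C,G,T} ∩ {A,C} = {A,C} (intersection, +0)
CDGJKSV@3: {A,C} ∩ {C} = {C} (intersection, +0)
CG@4: {A} ∪ {G} = {A,G} (union, +1)
SV@4: {G} ∪ {A} = {A,G} (union, +1)
CGSV@4: {A,G} ∩ {A,G} = {A,G} (intersection, +0)
JK@4: {A} ∪ {C} = {A,C} (union, +1)
CGJKSV@4: {A,G} ∩ {A,C} = {A} (intersection, +0)
CDGJKSV@4: {A} ∪ {G} = {A,G} (union, +1)
CG@5: {G} ∪ {C} = {C,G} (union, +1)
SV@5: {C} ∩ {C} = {C} (intersection, +0)
CGSV@5: {C,G} ∩ {C} = {C} (intersection, +0)
JK@5: {G} ∪ {A} = {A,G} (union, +1)
CGJKSV@5: {C} ∪ {A,G} = {A,C,G} (union, +1)
CDGJKSV@5: {A,C,G} ∪ {T} = {A,C,G,T} (union, +1)
CG@6: {T} ∪ {G} = {G,T} (union, +1)
SV@6: {C} ∪ {T} = {C,T} (union, +1)
CGSV@6: {G,T} ∩ {C,T} = {T} (intersection, +0)
JK@6: {G} ∪ {C} = {C,G} (union, +1)
CGJKSV@6: {T} ∪ {C,G} = {C,G,T} (union, +1)
CDGJKSV@6: {C,G,T} ∩ {T} = {T} (intersection, +0)
CG@7: {A} ∪ {T} = {A,T} (union, +1)
SV@7: {C} ∪ {A} = {A,C} (union, +1)
CGSV@7: {A,T} ∩ {A,C} = {A} (intersection, +0)
JK@7: {C} ∪ {G} = {C,G} (union, +1)
CGJKSV@7: {A} ∪ {C,G} = {A,C,G} (union, +1)
CDGJKSV@7: {A,C,G} ∩ {C} = {C} (intersection, +0)
per-site changes: [5, 4, 3, 4, 4, 4, 4, 4]; total = 32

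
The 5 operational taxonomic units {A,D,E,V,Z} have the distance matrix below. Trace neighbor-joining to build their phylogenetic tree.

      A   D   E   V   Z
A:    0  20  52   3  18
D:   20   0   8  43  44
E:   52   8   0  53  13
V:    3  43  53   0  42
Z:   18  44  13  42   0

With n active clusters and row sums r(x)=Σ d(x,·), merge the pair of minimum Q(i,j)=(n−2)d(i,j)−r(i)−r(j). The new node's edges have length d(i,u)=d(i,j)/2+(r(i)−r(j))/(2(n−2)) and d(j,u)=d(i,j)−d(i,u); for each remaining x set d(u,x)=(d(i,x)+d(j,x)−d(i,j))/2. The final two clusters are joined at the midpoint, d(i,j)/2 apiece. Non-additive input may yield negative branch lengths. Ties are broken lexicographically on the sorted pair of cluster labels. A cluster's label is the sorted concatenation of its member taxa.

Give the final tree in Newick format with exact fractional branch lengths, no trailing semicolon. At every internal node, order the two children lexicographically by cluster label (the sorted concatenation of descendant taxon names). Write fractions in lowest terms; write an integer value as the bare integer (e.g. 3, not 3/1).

((((A:-13/2,V:19/2):81/4,Z:33/4):65/4,D:13/2):3/4,E:3/4)

step 1: merge (A,V) at d=3, Q=-225; branch lengths A→-13/2, V→19/2; new cluster AV
  updated: d(AV,D)=30, d(AV,E)=51, d(AV,Z)=57/2
step 2: merge (AV,Z) at d=57/2, Q=-138; branch lengths AV→81/4, Z→33/4; new cluster AVZ
  updated: d(AVZ,D)=91/4, d(AVZ,E)=71/4
step 3: merge (AVZ,D) at d=91/4, Q=-97/2; branch lengths AVZ→65/4, D→13/2; new cluster ADVZ
  updated: d(ADVZ,E)=3/2
step 4: merge (ADVZ,E) at d=3/2; branch lengths ADVZ→3/4, E→3/4; new cluster ADEVZ
final tree: ((((A:-13/2,V:19/2):81/4,Z:33/4):65/4,D:13/2):3/4,E:3/4)
total length: 223/4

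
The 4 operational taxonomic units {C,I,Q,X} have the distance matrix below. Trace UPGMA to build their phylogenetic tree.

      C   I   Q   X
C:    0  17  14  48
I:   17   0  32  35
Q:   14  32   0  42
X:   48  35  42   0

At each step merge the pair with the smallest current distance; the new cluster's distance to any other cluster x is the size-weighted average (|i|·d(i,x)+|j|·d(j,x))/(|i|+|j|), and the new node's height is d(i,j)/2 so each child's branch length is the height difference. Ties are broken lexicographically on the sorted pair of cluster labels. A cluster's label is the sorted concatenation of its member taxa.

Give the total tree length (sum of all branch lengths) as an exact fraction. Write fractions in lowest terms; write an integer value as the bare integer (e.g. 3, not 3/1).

1. join C+Q (d=14) ⇒ CQ; edges |C|=7, |Q|=7
  updated: d(CQ,I)=49/2, d(CQ,X)=45
2. join CQ+I (d=49/2) ⇒ CIQ; edges |CQ|=21/4, |I|=49/4
  updated: d(CIQ,X)=125/3
3. join CIQ+X (d=125/3) ⇒ CIQX; edges |CIQ|=103/12, |X|=125/6
final tree: (((C:7,Q:7):21/4,I:49/4):103/12,X:125/6)
total length: 731/12

731/12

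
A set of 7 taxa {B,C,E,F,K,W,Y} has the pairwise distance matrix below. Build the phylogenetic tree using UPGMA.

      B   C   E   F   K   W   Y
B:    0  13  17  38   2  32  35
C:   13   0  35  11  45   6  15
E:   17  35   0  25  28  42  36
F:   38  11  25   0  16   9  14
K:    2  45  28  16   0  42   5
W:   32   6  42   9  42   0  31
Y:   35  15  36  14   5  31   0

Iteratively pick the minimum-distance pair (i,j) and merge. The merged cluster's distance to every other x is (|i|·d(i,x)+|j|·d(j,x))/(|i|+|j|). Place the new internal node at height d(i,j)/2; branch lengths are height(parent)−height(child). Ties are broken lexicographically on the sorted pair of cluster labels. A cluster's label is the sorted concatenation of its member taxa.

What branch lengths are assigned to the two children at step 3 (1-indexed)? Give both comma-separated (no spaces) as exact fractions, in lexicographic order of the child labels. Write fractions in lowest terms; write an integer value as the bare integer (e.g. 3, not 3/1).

iteration 1: select B,K (d=2); attach at lengths (1, 1); label the merged cluster BK
  updated: d(BK,C)=29, d(BK,E)=45/2, d(BK,F)=27, d(BK,W)=37, d(BK,Y)=20
iteration 2: select C,W (d=6); attach at lengths (3, 3); label the merged cluster CW
  updated: d(BK,CW)=33, d(CW,E)=77/2, d(CW,F)=10, d(CW,Y)=23
iteration 3: select CW,F (d=10); attach at lengths (2, 5); label the merged cluster CFW
  updated: d(BK,CFW)=31, d(CFW,E)=34, d(CFW,Y)=20
iteration 4: select BK,Y (d=20); attach at lengths (9, 10); label the merged cluster BKY
  updated: d(BKY,CFW)=82/3, d(BKY,E)=27
iteration 5: select BKY,E (d=27); attach at lengths (7/2, 27/2); label the merged cluster BEKY
  updated: d(BEKY,CFW)=29
iteration 6: select BEKY,CFW (d=29); attach at lengths (1, 19/2); label the merged cluster BCEFKWY
final tree: ((((B:1,K:1):9,Y:10):7/2,E:27/2):1,((C:3,W:3):2,F:5):19/2)
total length: 123/2

2,5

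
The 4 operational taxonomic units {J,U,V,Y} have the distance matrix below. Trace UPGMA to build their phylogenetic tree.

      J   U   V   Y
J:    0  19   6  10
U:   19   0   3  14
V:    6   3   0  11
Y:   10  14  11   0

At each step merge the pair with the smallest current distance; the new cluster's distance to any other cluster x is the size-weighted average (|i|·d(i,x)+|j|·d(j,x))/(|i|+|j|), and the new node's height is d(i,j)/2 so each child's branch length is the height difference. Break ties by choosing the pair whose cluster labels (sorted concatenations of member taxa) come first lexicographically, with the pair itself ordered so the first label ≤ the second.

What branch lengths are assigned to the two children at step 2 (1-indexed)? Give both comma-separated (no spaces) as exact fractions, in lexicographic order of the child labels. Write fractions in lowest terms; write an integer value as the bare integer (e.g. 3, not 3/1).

5,5

step 1: merge (U,V) at d=3; branch lengths U→3/2, V→3/2; new cluster UV
  updated: d(J,UV)=25/2, d(UV,Y)=25/2
step 2: merge (J,Y) at d=10; branch lengths J→5, Y→5; new cluster JY
  updated: d(JY,UV)=25/2
step 3: merge (JY,UV) at d=25/2; branch lengths JY→5/4, UV→19/4; new cluster JUVY
final tree: ((J:5,Y:5):5/4,(U:3/2,V:3/2):19/4)
total length: 19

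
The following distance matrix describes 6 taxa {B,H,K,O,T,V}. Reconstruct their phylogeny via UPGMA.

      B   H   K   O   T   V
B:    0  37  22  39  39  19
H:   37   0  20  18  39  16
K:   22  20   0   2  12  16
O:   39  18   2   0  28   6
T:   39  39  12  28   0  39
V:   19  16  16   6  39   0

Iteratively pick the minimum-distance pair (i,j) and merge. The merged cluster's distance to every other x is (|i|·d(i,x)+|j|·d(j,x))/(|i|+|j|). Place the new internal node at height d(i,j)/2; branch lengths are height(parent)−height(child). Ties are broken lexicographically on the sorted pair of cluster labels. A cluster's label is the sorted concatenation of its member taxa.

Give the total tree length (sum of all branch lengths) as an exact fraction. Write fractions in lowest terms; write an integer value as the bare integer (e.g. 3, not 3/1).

2461/40

iteration 1: select K,O (d=2); attach at lengths (1, 1); label the merged cluster KO
  updated: d(B,KO)=61/2, d(H,KO)=19, d(KO,T)=20, d(KO,V)=11
iteration 2: select KO,V (d=11); attach at lengths (9/2, 11/2); label the merged cluster KOV
  updated: d(B,KOV)=80/3, d(H,KOV)=18, d(KOV,T)=79/3
iteration 3: select H,KOV (d=18); attach at lengths (9, 7/2); label the merged cluster HKOV
  updated: d(B,HKOV)=117/4, d(HKOV,T)=59/2
iteration 4: select B,HKOV (d=117/4); attach at lengths (117/8, 45/8); label the merged cluster BHKOV
  updated: d(BHKOV,T)=157/5
iteration 5: select BHKOV,T (d=157/5); attach at lengths (43/40, 157/10); label the merged cluster BHKOTV
final tree: ((B:117/8,(H:9,((K:1,O:1):9/2,V:11/2):7/2):45/8):43/40,T:157/10)
total length: 2461/40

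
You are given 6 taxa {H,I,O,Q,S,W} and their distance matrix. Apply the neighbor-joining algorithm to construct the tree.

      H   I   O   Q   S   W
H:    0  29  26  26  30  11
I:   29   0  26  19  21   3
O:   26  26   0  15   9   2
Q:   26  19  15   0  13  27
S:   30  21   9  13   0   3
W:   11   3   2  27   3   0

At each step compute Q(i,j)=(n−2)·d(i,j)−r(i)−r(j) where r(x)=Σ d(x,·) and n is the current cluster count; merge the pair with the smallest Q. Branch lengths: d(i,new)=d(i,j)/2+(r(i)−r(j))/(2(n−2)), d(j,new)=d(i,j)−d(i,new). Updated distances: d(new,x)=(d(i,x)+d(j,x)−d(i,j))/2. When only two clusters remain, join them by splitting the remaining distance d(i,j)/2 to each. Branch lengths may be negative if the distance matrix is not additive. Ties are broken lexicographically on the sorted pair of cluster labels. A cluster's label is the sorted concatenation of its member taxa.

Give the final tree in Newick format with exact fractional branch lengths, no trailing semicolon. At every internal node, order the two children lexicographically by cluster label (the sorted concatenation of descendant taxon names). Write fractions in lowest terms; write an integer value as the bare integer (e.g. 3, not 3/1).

((((H:31/2,(I:8,W:-5):3):43/8,O:37/8):7/8,Q:71/8):33/16,S:33/16)

1. join I+W (d=3, Q=-132) ⇒ IW; edges |I|=8, |W|=-5
  updated: d(H,IW)=37/2, d(IW,O)=25/2, d(IW,Q)=43/2, d(IW,S)=21/2
2. join H+IW (d=37/2, Q=-108) ⇒ HIW; edges |H|=31/2, |IW|=3
  updated: d(HIW,O)=10, d(HIW,Q)=29/2, d(HIW,S)=11
3. join HIW+O (d=10, Q=-99/2) ⇒ HIOW; edges |HIW|=43/8, |O|=37/8
  updated: d(HIOW,Q)=39/4, d(HIOW,S)=5
4. join HIOW+Q (d=39/4, Q=-111/4) ⇒ HIOQW; edges |HIOW|=7/8, |Q|=71/8
  updated: d(HIOQW,S)=33/8
5. join HIOQW+S (d=33/8) ⇒ HIOQSW; edges |HIOQW|=33/16, |S|=33/16
final tree: ((((H:31/2,(I:8,W:-5):3):43/8,O:37/8):7/8,Q:71/8):33/16,S:33/16)
total length: 363/8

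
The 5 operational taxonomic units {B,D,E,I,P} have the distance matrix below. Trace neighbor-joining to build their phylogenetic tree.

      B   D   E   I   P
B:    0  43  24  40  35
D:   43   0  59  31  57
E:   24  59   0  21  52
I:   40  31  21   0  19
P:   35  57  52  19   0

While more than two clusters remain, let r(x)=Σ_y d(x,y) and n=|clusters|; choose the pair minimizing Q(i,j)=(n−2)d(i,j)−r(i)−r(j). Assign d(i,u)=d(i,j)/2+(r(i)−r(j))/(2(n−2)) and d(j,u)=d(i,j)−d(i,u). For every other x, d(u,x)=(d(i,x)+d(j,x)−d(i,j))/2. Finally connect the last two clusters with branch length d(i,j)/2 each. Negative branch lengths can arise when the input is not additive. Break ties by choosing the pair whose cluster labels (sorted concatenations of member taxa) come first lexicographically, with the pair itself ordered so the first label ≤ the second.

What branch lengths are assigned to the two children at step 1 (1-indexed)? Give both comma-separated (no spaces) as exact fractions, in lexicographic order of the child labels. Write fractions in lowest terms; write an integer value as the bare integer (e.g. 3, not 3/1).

29/3,43/3

step 1: merge (B,E) at d=24, Q=-226; branch lengths B→29/3, E→43/3; new cluster BE
  updated: d(BE,D)=39, d(BE,I)=37/2, d(BE,P)=63/2
step 2: merge (BE,D) at d=39, Q=-138; branch lengths BE→10, D→29; new cluster BDE
  updated: d(BDE,I)=21/4, d(BDE,P)=99/4
step 3: merge (BDE,I) at d=21/4, Q=-49; branch lengths BDE→11/2, I→-1/4; new cluster BDEI
  updated: d(BDEI,P)=77/4
step 4: merge (BDEI,P) at d=77/4; branch lengths BDEI→77/8, P→77/8; new cluster BDEIP
final tree: ((((B:29/3,E:43/3):10,D:29):11/2,I:-1/4):77/8,P:77/8)
total length: 175/2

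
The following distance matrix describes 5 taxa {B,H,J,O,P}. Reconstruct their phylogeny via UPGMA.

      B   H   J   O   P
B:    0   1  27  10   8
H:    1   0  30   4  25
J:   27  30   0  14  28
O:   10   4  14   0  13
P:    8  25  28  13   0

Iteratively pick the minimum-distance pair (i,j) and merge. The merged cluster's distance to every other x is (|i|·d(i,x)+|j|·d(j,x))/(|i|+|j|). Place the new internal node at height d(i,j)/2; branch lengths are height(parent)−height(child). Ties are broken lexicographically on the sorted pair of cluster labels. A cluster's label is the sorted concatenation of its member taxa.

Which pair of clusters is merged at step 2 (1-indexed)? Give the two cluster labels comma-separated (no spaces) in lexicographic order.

iteration 1: select B,H (d=1); attach at lengths (1/2, 1/2); label the merged cluster BH
  updated: d(BH,J)=57/2, d(BH,O)=7, d(BH,P)=33/2
iteration 2: select BH,O (d=7); attach at lengths (3, 7/2); label the merged cluster BHO
  updated: d(BHO,J)=71/3, d(BHO,P)=46/3
iteration 3: select BHO,P (d=46/3); attach at lengths (25/6, 23/3); label the merged cluster BHOP
  updated: d(BHOP,J)=99/4
iteration 4: select BHOP,J (d=99/4); attach at lengths (113/24, 99/8); label the merged cluster BHJOP
final tree: ((((B:1/2,H:1/2):3,O:7/2):25/6,P:23/3):113/24,J:99/8)
total length: 437/12

BH,O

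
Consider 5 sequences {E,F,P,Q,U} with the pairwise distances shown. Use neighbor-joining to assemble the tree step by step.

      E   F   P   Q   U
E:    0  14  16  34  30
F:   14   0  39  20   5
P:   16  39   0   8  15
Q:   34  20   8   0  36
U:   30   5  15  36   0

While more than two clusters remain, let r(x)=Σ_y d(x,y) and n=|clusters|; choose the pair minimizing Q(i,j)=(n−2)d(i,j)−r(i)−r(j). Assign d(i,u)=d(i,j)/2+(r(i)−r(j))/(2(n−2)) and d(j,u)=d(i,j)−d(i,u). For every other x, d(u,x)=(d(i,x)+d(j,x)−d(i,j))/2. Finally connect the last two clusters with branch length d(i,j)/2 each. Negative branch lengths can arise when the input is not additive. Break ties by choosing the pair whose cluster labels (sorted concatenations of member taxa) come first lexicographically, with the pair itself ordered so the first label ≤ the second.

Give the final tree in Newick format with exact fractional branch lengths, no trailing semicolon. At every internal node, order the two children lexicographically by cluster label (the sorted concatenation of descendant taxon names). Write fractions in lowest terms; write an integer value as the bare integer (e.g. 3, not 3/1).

(((E:39/4,(P:2/3,Q:22/3):45/4):39/4,F:-1/2):11/4,U:11/4)

1. join P+Q (d=8, Q=-152) ⇒ PQ; edges |P|=2/3, |Q|=22/3
  updated: d(E,PQ)=21, d(F,PQ)=51/2, d(PQ,U)=43/2
2. join E+PQ (d=21, Q=-91) ⇒ EPQ; edges |E|=39/4, |PQ|=45/4
  updated: d(EPQ,F)=37/4, d(EPQ,U)=61/4
3. join EPQ+F (d=37/4, Q=-59/2) ⇒ EFPQ; edges |EPQ|=39/4, |F|=-1/2
  updated: d(EFPQ,U)=11/2
4. join EFPQ+U (d=11/2) ⇒ EFPQU; edges |EFPQ|=11/4, |U|=11/4
final tree: (((E:39/4,(P:2/3,Q:22/3):45/4):39/4,F:-1/2):11/4,U:11/4)
total length: 175/4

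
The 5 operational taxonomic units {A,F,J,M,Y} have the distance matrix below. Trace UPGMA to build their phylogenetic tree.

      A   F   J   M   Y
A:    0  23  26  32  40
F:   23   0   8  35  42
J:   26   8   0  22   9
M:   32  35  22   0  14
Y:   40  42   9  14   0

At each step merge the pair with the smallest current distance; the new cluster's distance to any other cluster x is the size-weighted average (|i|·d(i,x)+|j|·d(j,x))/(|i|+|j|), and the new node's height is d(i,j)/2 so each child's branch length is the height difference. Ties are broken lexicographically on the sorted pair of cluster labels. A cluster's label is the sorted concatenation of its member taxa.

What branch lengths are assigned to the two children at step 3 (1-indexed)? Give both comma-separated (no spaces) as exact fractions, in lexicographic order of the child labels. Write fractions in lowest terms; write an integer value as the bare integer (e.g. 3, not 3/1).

iteration 1: select F,J (d=8); attach at lengths (4, 4); label the merged cluster FJ
  updated: d(A,FJ)=49/2, d(FJ,M)=57/2, d(FJ,Y)=51/2
iteration 2: select M,Y (d=14); attach at lengths (7, 7); label the merged cluster MY
  updated: d(A,MY)=36, d(FJ,MY)=27
iteration 3: select A,FJ (d=49/2); attach at lengths (49/4, 33/4); label the merged cluster AFJ
  updated: d(AFJ,MY)=30
iteration 4: select AFJ,MY (d=30); attach at lengths (11/4, 8); label the merged cluster AFJMY
final tree: ((A:49/4,(F:4,J:4):33/4):11/4,(M:7,Y:7):8)
total length: 213/4

49/4,33/4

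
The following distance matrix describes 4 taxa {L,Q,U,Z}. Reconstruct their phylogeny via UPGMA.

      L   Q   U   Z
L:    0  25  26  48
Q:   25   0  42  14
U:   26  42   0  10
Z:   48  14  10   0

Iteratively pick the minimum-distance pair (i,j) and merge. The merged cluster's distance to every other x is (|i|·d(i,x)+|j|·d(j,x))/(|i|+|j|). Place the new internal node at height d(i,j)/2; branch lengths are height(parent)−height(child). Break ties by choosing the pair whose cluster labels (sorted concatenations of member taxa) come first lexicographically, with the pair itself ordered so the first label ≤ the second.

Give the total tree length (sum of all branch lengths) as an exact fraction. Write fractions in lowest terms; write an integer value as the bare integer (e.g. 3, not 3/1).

1. join U+Z (d=10) ⇒ UZ; edges |U|=5, |Z|=5
  updated: d(L,UZ)=37, d(Q,UZ)=28
2. join L+Q (d=25) ⇒ LQ; edges |L|=25/2, |Q|=25/2
  updated: d(LQ,UZ)=65/2
3. join LQ+UZ (d=65/2) ⇒ LQUZ; edges |LQ|=15/4, |UZ|=45/4
final tree: ((L:25/2,Q:25/2):15/4,(U:5,Z:5):45/4)
total length: 50

50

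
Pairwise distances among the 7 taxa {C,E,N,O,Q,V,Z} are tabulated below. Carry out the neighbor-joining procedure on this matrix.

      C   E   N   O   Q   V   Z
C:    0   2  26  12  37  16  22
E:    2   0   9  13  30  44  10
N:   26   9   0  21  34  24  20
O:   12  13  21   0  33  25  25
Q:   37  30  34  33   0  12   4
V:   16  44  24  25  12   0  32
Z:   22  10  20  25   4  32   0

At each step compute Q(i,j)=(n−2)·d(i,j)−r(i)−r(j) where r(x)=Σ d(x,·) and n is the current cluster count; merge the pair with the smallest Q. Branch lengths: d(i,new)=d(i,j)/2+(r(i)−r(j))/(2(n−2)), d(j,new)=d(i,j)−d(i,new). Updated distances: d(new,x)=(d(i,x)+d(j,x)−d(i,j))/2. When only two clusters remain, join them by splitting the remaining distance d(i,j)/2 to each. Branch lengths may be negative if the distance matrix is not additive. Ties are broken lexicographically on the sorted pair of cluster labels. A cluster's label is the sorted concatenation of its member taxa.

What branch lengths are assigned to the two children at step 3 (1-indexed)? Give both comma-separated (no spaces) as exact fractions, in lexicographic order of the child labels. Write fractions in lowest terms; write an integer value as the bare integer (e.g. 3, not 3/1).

1. join Q+V (d=12, Q=-243) ⇒ QV; edges |Q|=57/10, |V|=63/10
  updated: d(C,QV)=41/2, d(E,QV)=31, d(N,QV)=23, d(O,QV)=23, d(QV,Z)=12
2. join QV+Z (d=12, Q=-301/2) ⇒ QVZ; edges |QV|=137/16, |Z|=55/16
  updated: d(C,QVZ)=61/4, d(E,QVZ)=29/2, d(N,QVZ)=31/2, d(O,QVZ)=18
3. join N+QVZ (d=31/2, Q=-353/4) ⇒ NQVZ; edges |N|=73/8, |QVZ|=51/8
  updated: d(C,NQVZ)=103/8, d(E,NQVZ)=4, d(NQVZ,O)=47/4
4. join C+E (d=2, Q=-335/8) ⇒ CE; edges |C|=95/32, |E|=-31/32
  updated: d(CE,NQVZ)=119/16, d(CE,O)=23/2
5. join CE+NQVZ (d=119/16, Q=-491/16) ⇒ CENQVZ; edges |CE|=115/32, |NQVZ|=123/32
  updated: d(CENQVZ,O)=253/32
6. join CENQVZ+O (d=253/32) ⇒ CENOQVZ; edges |CENQVZ|=253/64, |O|=253/64
final tree: (((C:95/32,E:-31/32):115/32,(N:73/8,((Q:57/10,V:63/10):137/16,Z:55/16):51/8):123/32):253/64,O:253/64)
total length: 1819/32

73/8,51/8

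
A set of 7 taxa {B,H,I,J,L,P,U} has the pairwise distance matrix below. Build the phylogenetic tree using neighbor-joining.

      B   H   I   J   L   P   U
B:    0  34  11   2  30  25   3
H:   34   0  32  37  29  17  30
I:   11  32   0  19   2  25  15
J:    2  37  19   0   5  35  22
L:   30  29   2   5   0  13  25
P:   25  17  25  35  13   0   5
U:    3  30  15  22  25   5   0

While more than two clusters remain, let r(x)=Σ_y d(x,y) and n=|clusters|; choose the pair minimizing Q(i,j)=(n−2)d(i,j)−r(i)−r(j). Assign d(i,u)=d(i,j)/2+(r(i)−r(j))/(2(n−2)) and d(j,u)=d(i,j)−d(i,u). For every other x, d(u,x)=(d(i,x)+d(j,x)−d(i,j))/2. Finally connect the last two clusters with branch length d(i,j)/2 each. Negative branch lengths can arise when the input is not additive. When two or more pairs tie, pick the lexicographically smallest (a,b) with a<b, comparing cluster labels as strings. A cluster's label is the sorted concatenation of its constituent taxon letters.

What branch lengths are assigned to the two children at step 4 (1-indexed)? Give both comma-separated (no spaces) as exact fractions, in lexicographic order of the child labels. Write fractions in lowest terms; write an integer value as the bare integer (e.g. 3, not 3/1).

29/4,7

step 1: merge (B,J) at d=2, Q=-215; branch lengths B→-1/2, J→5/2; new cluster BJ
  updated: d(BJ,H)=69/2, d(BJ,I)=14, d(BJ,L)=33/2, d(BJ,P)=29, d(BJ,U)=23/2
step 2: merge (I,L) at d=2, Q=-331/2; branch lengths I→21/16, L→11/16; new cluster IL
  updated: d(BJ,IL)=57/4, d(H,IL)=59/2, d(IL,P)=18, d(IL,U)=19
step 3: merge (H,P) at d=17, Q=-129; branch lengths H→31/2, P→3/2; new cluster HP
  updated: d(BJ,HP)=93/4, d(HP,IL)=61/4, d(HP,U)=9
step 4: merge (BJ,IL) at d=57/4, Q=-69; branch lengths BJ→29/4, IL→7; new cluster BIJL
  updated: d(BIJL,HP)=97/8, d(BIJL,U)=65/8
step 5: merge (BIJL,HP) at d=97/8, Q=-117/4; branch lengths BIJL→45/8, HP→13/2; new cluster BHIJLP
  updated: d(BHIJLP,U)=5/2
step 6: merge (BHIJLP,U) at d=5/2; branch lengths BHIJLP→5/4, U→5/4; new cluster BHIJLPU
final tree: ((((B:-1/2,J:5/2):29/4,(I:21/16,L:11/16):7):45/8,(H:31/2,P:3/2):13/2):5/4,U:5/4)
total length: 399/8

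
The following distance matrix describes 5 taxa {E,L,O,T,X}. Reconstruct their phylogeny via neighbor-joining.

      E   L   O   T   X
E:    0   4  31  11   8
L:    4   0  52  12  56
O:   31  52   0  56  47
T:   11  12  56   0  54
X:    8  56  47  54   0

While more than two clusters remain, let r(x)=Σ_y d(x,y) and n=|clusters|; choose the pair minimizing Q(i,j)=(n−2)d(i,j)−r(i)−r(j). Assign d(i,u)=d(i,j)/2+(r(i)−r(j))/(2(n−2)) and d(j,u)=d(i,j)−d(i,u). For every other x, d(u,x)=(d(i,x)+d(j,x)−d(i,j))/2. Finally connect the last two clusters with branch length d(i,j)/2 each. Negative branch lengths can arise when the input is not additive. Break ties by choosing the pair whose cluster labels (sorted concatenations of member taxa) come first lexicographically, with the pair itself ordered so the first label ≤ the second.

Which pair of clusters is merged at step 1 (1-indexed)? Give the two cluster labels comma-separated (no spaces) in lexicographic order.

step 1: merge (L,T) at d=12, Q=-221; branch lengths L→9/2, T→15/2; new cluster LT
  updated: d(E,LT)=3/2, d(LT,O)=48, d(LT,X)=49
step 2: merge (E,LT) at d=3/2, Q=-136; branch lengths E→-55/4, LT→61/4; new cluster ELT
  updated: d(ELT,O)=155/4, d(ELT,X)=111/4
step 3: merge (ELT,O) at d=155/4, Q=-227/2; branch lengths ELT→39/4, O→29; new cluster ELOT
  updated: d(ELOT,X)=18
step 4: merge (ELOT,X) at d=18; branch lengths ELOT→9, X→9; new cluster ELOTX
final tree: (((E:-55/4,(L:9/2,T:15/2):61/4):39/4,O:29):9,X:9)
total length: 281/4

L,T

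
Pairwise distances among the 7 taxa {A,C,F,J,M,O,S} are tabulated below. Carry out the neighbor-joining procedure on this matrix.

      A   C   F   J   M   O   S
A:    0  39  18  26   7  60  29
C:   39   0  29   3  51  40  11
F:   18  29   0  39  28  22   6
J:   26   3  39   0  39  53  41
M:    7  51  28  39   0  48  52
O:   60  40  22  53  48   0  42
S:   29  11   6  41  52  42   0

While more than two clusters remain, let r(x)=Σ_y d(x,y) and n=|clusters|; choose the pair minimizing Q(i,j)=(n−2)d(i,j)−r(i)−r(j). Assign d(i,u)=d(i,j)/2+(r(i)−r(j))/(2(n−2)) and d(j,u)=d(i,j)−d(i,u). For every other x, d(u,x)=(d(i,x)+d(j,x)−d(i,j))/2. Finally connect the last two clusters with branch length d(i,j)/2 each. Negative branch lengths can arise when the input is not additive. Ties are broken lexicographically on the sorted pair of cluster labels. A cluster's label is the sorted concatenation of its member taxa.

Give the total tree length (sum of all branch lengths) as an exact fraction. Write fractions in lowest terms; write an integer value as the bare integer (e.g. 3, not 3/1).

1339/16

iteration 1: select A,M (d=7, Q=-369); attach at lengths (-11/10, 81/10); label the merged cluster AM
  updated: d(AM,C)=83/2, d(AM,F)=39/2, d(AM,J)=29, d(AM,O)=101/2, d(AM,S)=37
iteration 2: select C,J (d=3, Q=-555/2); attach at lengths (-57/16, 105/16); label the merged cluster CJ
  updated: d(AM,CJ)=135/4, d(CJ,F)=65/2, d(CJ,O)=45, d(CJ,S)=49/2
iteration 3: select AM,CJ (d=135/4, Q=-701/4); attach at lengths (425/24, 385/24); label the merged cluster ACJM
  updated: d(ACJM,F)=73/8, d(ACJM,O)=247/8, d(ACJM,S)=111/8
iteration 4: select ACJM,S (d=111/8, Q=-88); attach at lengths (79/16, 143/16); label the merged cluster ACJMS
  updated: d(ACJMS,F)=5/8, d(ACJMS,O)=59/2
iteration 5: select ACJMS,F (d=5/8, Q=-417/8); attach at lengths (65/16, -55/16); label the merged cluster ACFJMS
  updated: d(ACFJMS,O)=407/16
iteration 6: select ACFJMS,O (d=407/16); attach at lengths (407/32, 407/32); label the merged cluster ACFJMOS
final tree: (((((A:-11/10,M:81/10):425/24,(C:-57/16,J:105/16):385/24):79/16,S:143/16):65/16,F:-55/16):407/32,O:407/32)
total length: 1339/16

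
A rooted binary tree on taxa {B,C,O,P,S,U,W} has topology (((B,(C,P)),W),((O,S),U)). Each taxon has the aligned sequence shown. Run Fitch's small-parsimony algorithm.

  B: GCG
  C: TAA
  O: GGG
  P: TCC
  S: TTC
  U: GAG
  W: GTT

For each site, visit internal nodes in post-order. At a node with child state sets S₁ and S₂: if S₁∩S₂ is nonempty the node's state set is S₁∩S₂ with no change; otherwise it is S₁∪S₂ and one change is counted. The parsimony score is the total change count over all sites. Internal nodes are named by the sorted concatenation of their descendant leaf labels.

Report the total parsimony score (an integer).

[col 0] CP: children C:{T}, P:{T} ∩→ {T}; cost 0
[col 0] BCP: children B:{G}, CP:{T} ∪→ {G,T}; cost 1
[col 0] BCPW: children BCP:{G,T}, W:{G} ∩→ {G}; cost 0
[col 0] OS: children O:{G}, S:{T} ∪→ {G,T}; cost 1
[col 0] OSU: children OS:{G,T}, U:{G} ∩→ {G}; cost 0
[col 0] BCOPSUW: children BCPW:{G}, OSU:{G} ∩→ {G}; cost 0
[col 1] CP: children C:{A}, P:{C} ∪→ {A,C}; cost 1
[col 1] BCP: children B:{C}, CP:{A,C} ∩→ {C}; cost 0
[col 1] BCPW: children BCP:{C}, W:{T} ∪→ {C,T}; cost 1
[col 1] OS: children O:{G}, S:{T} ∪→ {G,T}; cost 1
[col 1] OSU: children OS:{G,T}, U:{A} ∪→ {A,G,T}; cost 1
[col 1] BCOPSUW: children BCPW:{C,T}, OSU:{A,G,T} ∩→ {T}; cost 0
[col 2] CP: children C:{A}, P:{C} ∪→ {A,C}; cost 1
[col 2] BCP: children B:{G}, CP:{A,C} ∪→ {A,C,G}; cost 1
[col 2] BCPW: children BCP:{A,C,G}, W:{T} ∪→ {A,C,G,T}; cost 1
[col 2] OS: children O:{G}, S:{C} ∪→ {C,G}; cost 1
[col 2] OSU: children OS:{C,G}, U:{G} ∩→ {G}; cost 0
[col 2] BCOPSUW: children BCPW:{A,C,G,T}, OSU:{G} ∩→ {G}; cost 0
per-site changes: [2, 4, 4]; total = 10

10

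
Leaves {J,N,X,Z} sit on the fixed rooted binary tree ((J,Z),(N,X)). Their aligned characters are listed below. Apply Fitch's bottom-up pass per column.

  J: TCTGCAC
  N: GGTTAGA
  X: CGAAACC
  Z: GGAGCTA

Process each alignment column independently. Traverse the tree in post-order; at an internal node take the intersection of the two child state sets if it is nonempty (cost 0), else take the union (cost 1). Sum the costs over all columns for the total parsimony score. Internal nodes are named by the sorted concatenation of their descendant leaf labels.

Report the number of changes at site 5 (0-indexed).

[col 0] JZ: children J:{T}, Z:{G} ∪→ {G,T}; cost 1
[col 0] NX: children N:{G}, X:{C} ∪→ {C,G}; cost 1
[col 0] JNXZ: children JZ:{G,T}, NX:{C,G} ∩→ {G}; cost 0
[col 1] JZ: children J:{C}, Z:{G} ∪→ {C,G}; cost 1
[col 1] NX: children N:{G}, X:{G} ∩→ {G}; cost 0
[col 1] JNXZ: children JZ:{C,G}, NX:{G} ∩→ {G}; cost 0
[col 2] JZ: children J:{T}, Z:{A} ∪→ {A,T}; cost 1
[col 2] NX: children N:{T}, X:{A} ∪→ {A,T}; cost 1
[col 2] JNXZ: children JZ:{A,T}, NX:{A,T} ∩→ {A,T}; cost 0
[col 3] JZ: children J:{G}, Z:{G} ∩→ {G}; cost 0
[col 3] NX: children N:{T}, X:{A} ∪→ {A,T}; cost 1
[col 3] JNXZ: children JZ:{G}, NX:{A,T} ∪→ {A,G,T}; cost 1
[col 4] JZ: children J:{C}, Z:{C} ∩→ {C}; cost 0
[col 4] NX: children N:{A}, X:{A} ∩→ {A}; cost 0
[col 4] JNXZ: children JZ:{C}, NX:{A} ∪→ {A,C}; cost 1
[col 5] JZ: children J:{A}, Z:{T} ∪→ {A,T}; cost 1
[col 5] NX: children N:{G}, X:{C} ∪→ {C,G}; cost 1
[col 5] JNXZ: children JZ:{A,T}, NX:{C,G} ∪→ {A,C,G,T}; cost 1
[col 6] JZ: children J:{C}, Z:{A} ∪→ {A,C}; cost 1
[col 6] NX: children N:{A}, X:{C} ∪→ {A,C}; cost 1
[col 6] JNXZ: children JZ:{A,C}, NX:{A,C} ∩→ {A,C}; cost 0
per-site changes: [2, 1, 2, 2, 1, 3, 2]; total = 13

3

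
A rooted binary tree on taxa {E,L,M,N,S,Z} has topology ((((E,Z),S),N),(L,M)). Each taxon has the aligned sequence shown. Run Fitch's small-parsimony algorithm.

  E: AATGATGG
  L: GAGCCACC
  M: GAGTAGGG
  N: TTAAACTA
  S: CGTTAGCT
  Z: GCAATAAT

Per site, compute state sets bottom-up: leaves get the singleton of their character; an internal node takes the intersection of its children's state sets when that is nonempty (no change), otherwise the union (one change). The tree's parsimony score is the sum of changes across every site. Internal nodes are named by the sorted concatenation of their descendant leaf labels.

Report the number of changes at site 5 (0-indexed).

[col 0] EZ: children E:{A}, Z:{G} ∪→ {A,G}; cost 1
[col 0] ESZ: children EZ:{A,G}, S:{C} ∪→ {A,C,G}; cost 1
[col 0] ENSZ: children ESZ:{A,C,G}, N:{T} ∪→ {A,C,G,T}; cost 1
[col 0] LM: children L:{G}, M:{G} ∩→ {G}; cost 0
[col 0] ELMNSZ: children ENSZ:{A,C,G,T}, LM:{G} ∩→ {G}; cost 0
[col 1] EZ: children E:{A}, Z:{C} ∪→ {A,C}; cost 1
[col 1] ESZ: children EZ:{A,C}, S:{G} ∪→ {A,C,G}; cost 1
[col 1] ENSZ: children ESZ:{A,C,G}, N:{T} ∪→ {A,C,G,T}; cost 1
[col 1] LM: children L:{A}, M:{A} ∩→ {A}; cost 0
[col 1] ELMNSZ: children ENSZ:{A,C,G,T}, LM:{A} ∩→ {A}; cost 0
[col 2] EZ: children E:{T}, Z:{A} ∪→ {A,T}; cost 1
[col 2] ESZ: children EZ:{A,T}, S:{T} ∩→ {T}; cost 0
[col 2] ENSZ: children ESZ:{T}, N:{A} ∪→ {A,T}; cost 1
[col 2] LM: children L:{G}, M:{G} ∩→ {G}; cost 0
[col 2] ELMNSZ: children ENSZ:{A,T}, LM:{G} ∪→ {A,G,T}; cost 1
[col 3] EZ: children E:{G}, Z:{A} ∪→ {A,G}; cost 1
[col 3] ESZ: children EZ:{A,G}, S:{T} ∪→ {A,G,T}; cost 1
[col 3] ENSZ: children ESZ:{A,G,T}, N:{A} ∩→ {A}; cost 0
[col 3] LM: children L:{C}, M:{T} ∪→ {C,T}; cost 1
[col 3] ELMNSZ: children ENSZ:{A}, LM:{C,T} ∪→ {A,C,T}; cost 1
[col 4] EZ: children E:{A}, Z:{T} ∪→ {A,T}; cost 1
[col 4] ESZ: children EZ:{A,T}, S:{A} ∩→ {A}; cost 0
[col 4] ENSZ: children ESZ:{A}, N:{A} ∩→ {A}; cost 0
[col 4] LM: children L:{C}, M:{A} ∪→ {A,C}; cost 1
[col 4] ELMNSZ: children ENSZ:{A}, LM:{A,C} ∩→ {A}; cost 0
[col 5] EZ: children E:{T}, Z:{A} ∪→ {A,T}; cost 1
[col 5] ESZ: children EZ:{A,T}, S:{G} ∪→ {A,G,T}; cost 1
[col 5] ENSZ: children ESZ:{A,G,T}, N:{C} ∪→ {A,C,G,T}; cost 1
[col 5] LM: children L:{A}, M:{G} ∪→ {A,G}; cost 1
[col 5] ELMNSZ: children ENSZ:{A,C,G,T}, LM:{A,G} ∩→ {A,G}; cost 0
[col 6] EZ: children E:{G}, Z:{A} ∪→ {A,G}; cost 1
[col 6] ESZ: children EZ:{A,G}, S:{C} ∪→ {A,C,G}; cost 1
[col 6] ENSZ: children ESZ:{A,C,G}, N:{T} ∪→ {A,C,G,T}; cost 1
[col 6] LM: children L:{C}, M:{G} ∪→ {C,G}; cost 1
[col 6] ELMNSZ: children ENSZ:{A,C,G,T}, LM:{C,G} ∩→ {C,G}; cost 0
[col 7] EZ: children E:{G}, Z:{T} ∪→ {G,T}; cost 1
[col 7] ESZ: children EZ:{G,T}, S:{T} ∩→ {T}; cost 0
[col 7] ENSZ: children ESZ:{T}, N:{A} ∪→ {A,T}; cost 1
[col 7] LM: children L:{C}, M:{G} ∪→ {C,G}; cost 1
[col 7] ELMNSZ: children ENSZ:{A,T}, LM:{C,G} ∪→ {A,C,G,T}; cost 1
per-site changes: [3, 3, 3, 4, 2, 4, 4, 4]; total = 27

4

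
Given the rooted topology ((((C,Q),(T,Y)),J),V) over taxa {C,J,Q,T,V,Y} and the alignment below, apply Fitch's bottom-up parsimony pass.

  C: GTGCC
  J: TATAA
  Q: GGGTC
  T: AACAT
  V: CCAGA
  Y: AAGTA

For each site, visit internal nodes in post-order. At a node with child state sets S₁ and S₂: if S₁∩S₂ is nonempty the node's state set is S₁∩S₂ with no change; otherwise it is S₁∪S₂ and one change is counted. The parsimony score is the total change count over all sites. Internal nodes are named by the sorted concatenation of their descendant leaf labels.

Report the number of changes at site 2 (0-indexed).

3

site 0, node CQ: C={G} ∩ Q={G} → {G} (+0)
site 0, node TY: T={A} ∩ Y={A} → {A} (+0)
site 0, node CQTY: CQ={G} ∪ TY={A} → {A,G} (+1)
site 0, node CJQTY: CQTY={A,G} ∪ J={T} → {A,G,T} (+1)
site 0, node CJQTVY: CJQTY={A,G,T} ∪ V={C} → {A,C,G,T} (+1)
site 1, node CQ: C={T} ∪ Q={G} → {G,T} (+1)
site 1, node TY: T={A} ∩ Y={A} → {A} (+0)
site 1, node CQTY: CQ={G,T} ∪ TY={A} → {A,G,T} (+1)
site 1, node CJQTY: CQTY={A,G,T} ∩ J={A} → {A} (+0)
site 1, node CJQTVY: CJQTY={A} ∪ V={C} → {A,C} (+1)
site 2, node CQ: C={G} ∩ Q={G} → {G} (+0)
site 2, node TY: T={C} ∪ Y={G} → {C,G} (+1)
site 2, node CQTY: CQ={G} ∩ TY={C,G} → {G} (+0)
site 2, node CJQTY: CQTY={G} ∪ J={T} → {G,T} (+1)
site 2, node CJQTVY: CJQTY={G,T} ∪ V={A} → {A,G,T} (+1)
site 3, node CQ: C={C} ∪ Q={T} → {C,T} (+1)
site 3, node TY: T={A} ∪ Y={T} → {A,T} (+1)
site 3, node CQTY: CQ={C,T} ∩ TY={A,T} → {T} (+0)
site 3, node CJQTY: CQTY={T} ∪ J={A} → {A,T} (+1)
site 3, node CJQTVY: CJQTY={A,T} ∪ V={G} → {A,G,T} (+1)
site 4, node CQ: C={C} ∩ Q={C} → {C} (+0)
site 4, node TY: T={T} ∪ Y={A} → {A,T} (+1)
site 4, node CQTY: CQ={C} ∪ TY={A,T} → {A,C,T} (+1)
site 4, node CJQTY: CQTY={A,C,T} ∩ J={A} → {A} (+0)
site 4, node CJQTVY: CJQTY={A} ∩ V={A} → {A} (+0)
per-site changes: [3, 3, 3, 4, 2]; total = 15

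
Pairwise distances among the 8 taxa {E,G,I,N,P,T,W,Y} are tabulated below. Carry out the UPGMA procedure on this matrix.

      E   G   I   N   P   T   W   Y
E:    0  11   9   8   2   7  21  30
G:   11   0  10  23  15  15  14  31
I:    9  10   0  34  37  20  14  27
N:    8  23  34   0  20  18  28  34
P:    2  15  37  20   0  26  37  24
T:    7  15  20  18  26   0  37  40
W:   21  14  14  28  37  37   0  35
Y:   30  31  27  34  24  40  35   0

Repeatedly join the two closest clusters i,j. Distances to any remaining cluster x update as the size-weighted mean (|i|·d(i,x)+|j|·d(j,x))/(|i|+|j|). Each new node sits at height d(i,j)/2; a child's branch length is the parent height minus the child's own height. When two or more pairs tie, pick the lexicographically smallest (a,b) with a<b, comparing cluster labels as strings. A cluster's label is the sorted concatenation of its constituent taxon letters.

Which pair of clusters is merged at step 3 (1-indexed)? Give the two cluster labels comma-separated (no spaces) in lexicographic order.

EP,N

iteration 1: select E,P (d=2); attach at lengths (1, 1); label the merged cluster EP
  updated: d(EP,G)=13, d(EP,I)=23, d(EP,N)=14, d(EP,T)=33/2, d(EP,W)=29, d(EP,Y)=27
iteration 2: select G,I (d=10); attach at lengths (5, 5); label the merged cluster GI
  updated: d(EP,GI)=18, d(GI,N)=57/2, d(GI,T)=35/2, d(GI,W)=14, d(GI,Y)=29
iteration 3: select EP,N (d=14); attach at lengths (6, 7); label the merged cluster ENP
  updated: d(ENP,GI)=43/2, d(ENP,T)=17, d(ENP,W)=86/3, d(ENP,Y)=88/3
iteration 4: select GI,W (d=14); attach at lengths (2, 7); label the merged cluster GIW
  updated: d(ENP,GIW)=215/9, d(GIW,T)=24, d(GIW,Y)=31
iteration 5: select ENP,T (d=17); attach at lengths (3/2, 17/2); label the merged cluster ENPT
  updated: d(ENPT,GIW)=287/12, d(ENPT,Y)=32
iteration 6: select ENPT,GIW (d=287/12); attach at lengths (83/24, 119/24); label the merged cluster EGINPTW
  updated: d(EGINPTW,Y)=221/7
iteration 7: select EGINPTW,Y (d=221/7); attach at lengths (643/168, 221/14); label the merged cluster EGINPTWY
final tree: (((((E:1,P:1):6,N:7):3/2,T:17/2):83/24,((G:5,I:5):2,W:7):119/24):643/168,Y:221/14)
total length: 12101/168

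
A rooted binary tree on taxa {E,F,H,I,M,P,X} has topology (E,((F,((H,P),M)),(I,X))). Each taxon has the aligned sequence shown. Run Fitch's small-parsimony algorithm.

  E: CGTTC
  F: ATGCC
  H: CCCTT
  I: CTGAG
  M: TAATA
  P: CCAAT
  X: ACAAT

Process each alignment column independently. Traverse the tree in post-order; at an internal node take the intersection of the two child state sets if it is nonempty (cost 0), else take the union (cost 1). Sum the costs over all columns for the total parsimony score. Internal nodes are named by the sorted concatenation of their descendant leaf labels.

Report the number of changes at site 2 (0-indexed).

HP@0: {C} ∩ {C} = {C} (intersection, +0)
HMP@0: {C} ∪ {T} = {C,T} (union, +1)
FHMP@0: {A} ∪ {C,T} = {A,C,T} (union, +1)
IX@0: {C} ∪ {A} = {A,C} (union, +1)
FHIMPX@0: {A,C,T} ∩ {A,C} = {A,C} (intersection, +0)
EFHIMPX@0: {C} ∩ {A,C} = {C} (intersection, +0)
HP@1: {C} ∩ {C} = {C} (intersection, +0)
HMP@1: {C} ∪ {A} = {A,C} (union, +1)
FHMP@1: {T} ∪ {A,C} = {A,C,T} (union, +1)
IX@1: {T} ∪ {C} = {C,T} (union, +1)
FHIMPX@1: {A,C,T} ∩ {C,T} = {C,T} (intersection, +0)
EFHIMPX@1: {G} ∪ {C,T} = {C,G,T} (union, +1)
HP@2: {C} ∪ {A} = {A,C} (union, +1)
HMP@2: {A,C} ∩ {A} = {A} (intersection, +0)
FHMP@2: {G} ∪ {A} = {A,G} (union, +1)
IX@2: {G} ∪ {A} = {A,G} (union, +1)
FHIMPX@2: {A,G} ∩ {A,G} = {A,G} (intersection, +0)
EFHIMPX@2: {T} ∪ {A,G} = {A,G,T} (union, +1)
HP@3: {T} ∪ {A} = {A,T} (union, +1)
HMP@3: {A,T} ∩ {T} = {T} (intersection, +0)
FHMP@3: {C} ∪ {T} = {C,T} (union, +1)
IX@3: {A} ∩ {A} = {A} (intersection, +0)
FHIMPX@3: {C,T} ∪ {A} = {A,C,T} (union, +1)
EFHIMPX@3: {T} ∩ {A,C,T} = {T} (intersection, +0)
HP@4: {T} ∩ {T} = {T} (intersection, +0)
HMP@4: {T} ∪ {A} = {A,T} (union, +1)
FHMP@4: {C} ∪ {A,T} = {A,C,T} (union, +1)
IX@4: {G} ∪ {T} = {G,T} (union, +1)
FHIMPX@4: {A,C,T} ∩ {G,T} = {T} (intersection, +0)
EFHIMPX@4: {C} ∪ {T} = {C,T} (union, +1)
per-site changes: [3, 4, 4, 3, 4]; total = 18

4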